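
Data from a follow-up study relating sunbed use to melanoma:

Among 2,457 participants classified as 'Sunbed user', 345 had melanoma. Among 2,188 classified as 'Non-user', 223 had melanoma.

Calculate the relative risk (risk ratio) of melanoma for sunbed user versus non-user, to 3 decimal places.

1.378

From the description: a = 345, b = 2112, c = 223, d = 1965.
Risk in exposed = 345/2457 = 0.14042; risk in unexposed = 223/2188 = 0.10192.
RR = 0.14042 / 0.10192 = 1.37771
The risk among the exposed is 1.38 times that among the unexposed.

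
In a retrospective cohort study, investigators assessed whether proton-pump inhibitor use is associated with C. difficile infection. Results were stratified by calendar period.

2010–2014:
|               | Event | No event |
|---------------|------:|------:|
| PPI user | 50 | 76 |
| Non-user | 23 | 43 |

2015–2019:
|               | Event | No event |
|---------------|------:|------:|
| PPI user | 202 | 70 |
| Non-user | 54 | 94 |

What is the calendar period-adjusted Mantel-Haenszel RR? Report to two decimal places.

RR_MH = Σ(aᵢ·n₀ᵢ/nᵢ) / Σ(cᵢ·n₁ᵢ/nᵢ), with n₁ᵢ = aᵢ+bᵢ (exposed), n₀ᵢ = cᵢ+dᵢ (unexposed), nᵢ = n₁ᵢ+n₀ᵢ.
Stratum 1 (2010–2014): n₁ = 126, n₀ = 66, n = 192; a·n₀/n = 50·66/192 = 17.1875; c·n₁/n = 23·126/192 = 15.0938
Stratum 2 (2015–2019): n₁ = 272, n₀ = 148, n = 420; a·n₀/n = 202·148/420 = 71.1810; c·n₁/n = 54·272/420 = 34.9714
RR_MH = (17.1875 + 71.1810) / (15.0938 + 34.9714) = 88.3685 / 50.0652 = 1.76507

1.77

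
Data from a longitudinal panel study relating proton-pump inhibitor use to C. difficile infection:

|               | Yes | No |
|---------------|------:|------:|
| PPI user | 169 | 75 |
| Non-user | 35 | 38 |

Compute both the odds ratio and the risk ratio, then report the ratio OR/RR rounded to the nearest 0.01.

1.69

Cells: a = 169, b = 75, c = 35, d = 38.
OR = (169·38)/(75·35) = 6422/2625 = 2.44648
Risk in exposed = 169/244 = 0.69262; risk in unexposed = 35/73 = 0.47945; RR = 1.44461
OR/RR = 2.44648 / 1.44461 = 1.69352
The outcome is not rare, so the OR lies further from 1 than the RR.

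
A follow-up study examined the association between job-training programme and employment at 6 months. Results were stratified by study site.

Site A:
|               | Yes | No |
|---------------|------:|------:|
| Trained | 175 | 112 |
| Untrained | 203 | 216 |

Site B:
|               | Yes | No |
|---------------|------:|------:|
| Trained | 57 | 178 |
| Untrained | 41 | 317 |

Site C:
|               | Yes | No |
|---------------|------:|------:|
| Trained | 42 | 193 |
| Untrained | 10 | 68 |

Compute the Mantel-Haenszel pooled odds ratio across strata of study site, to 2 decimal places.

OR_MH = Σ(aᵢdᵢ/nᵢ) / Σ(bᵢcᵢ/nᵢ), where nᵢ is the stratum total.
Stratum 1 (Site A): n = 706; a·d/n = 175·216/706 = 53.5411; b·c/n = 112·203/706 = 32.2040
Stratum 2 (Site B): n = 593; a·d/n = 57·317/593 = 30.4705; b·c/n = 178·41/593 = 12.3069
Stratum 3 (Site C): n = 313; a·d/n = 42·68/313 = 9.1246; b·c/n = 193·10/313 = 6.1661
OR_MH = (53.5411 + 30.4705 + 9.1246) / (32.2040 + 12.3069 + 6.1661) = 93.1362 / 50.6770 = 1.83784

1.84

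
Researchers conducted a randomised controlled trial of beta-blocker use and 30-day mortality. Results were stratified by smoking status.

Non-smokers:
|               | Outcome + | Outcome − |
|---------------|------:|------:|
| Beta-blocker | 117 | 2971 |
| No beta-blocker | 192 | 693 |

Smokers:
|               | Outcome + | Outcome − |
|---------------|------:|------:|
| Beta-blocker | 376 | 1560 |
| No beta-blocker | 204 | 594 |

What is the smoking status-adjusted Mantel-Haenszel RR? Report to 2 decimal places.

RR_MH = Σ(aᵢ·n₀ᵢ/nᵢ) / Σ(cᵢ·n₁ᵢ/nᵢ), with n₁ᵢ = aᵢ+bᵢ (exposed), n₀ᵢ = cᵢ+dᵢ (unexposed), nᵢ = n₁ᵢ+n₀ᵢ.
Stratum 1 (Non-smokers): n₁ = 3088, n₀ = 885, n = 3973; a·n₀/n = 117·885/3973 = 26.0622; c·n₁/n = 192·3088/3973 = 149.2313
Stratum 2 (Smokers): n₁ = 1936, n₀ = 798, n = 2734; a·n₀/n = 376·798/2734 = 109.7469; c·n₁/n = 204·1936/2734 = 144.4565
RR_MH = (26.0622 + 109.7469) / (149.2313 + 144.4565) = 135.8091 / 293.6878 = 0.46243

0.46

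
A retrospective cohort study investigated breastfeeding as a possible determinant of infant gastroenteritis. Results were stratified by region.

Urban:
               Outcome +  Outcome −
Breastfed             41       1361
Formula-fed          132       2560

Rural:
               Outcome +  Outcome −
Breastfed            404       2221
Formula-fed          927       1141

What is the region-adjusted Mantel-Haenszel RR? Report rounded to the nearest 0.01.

0.36

RR_MH = Σ(aᵢ·n₀ᵢ/nᵢ) / Σ(cᵢ·n₁ᵢ/nᵢ), with n₁ᵢ = aᵢ+bᵢ (exposed), n₀ᵢ = cᵢ+dᵢ (unexposed), nᵢ = n₁ᵢ+n₀ᵢ.
Stratum 1 (Urban): n₁ = 1402, n₀ = 2692, n = 4094; a·n₀/n = 41·2692/4094 = 26.9595; c·n₁/n = 132·1402/4094 = 45.2037
Stratum 2 (Rural): n₁ = 2625, n₀ = 2068, n = 4693; a·n₀/n = 404·2068/4693 = 178.0251; c·n₁/n = 927·2625/4693 = 518.5116
RR_MH = (26.9595 + 178.0251) / (45.2037 + 518.5116) = 204.9846 / 563.7153 = 0.36363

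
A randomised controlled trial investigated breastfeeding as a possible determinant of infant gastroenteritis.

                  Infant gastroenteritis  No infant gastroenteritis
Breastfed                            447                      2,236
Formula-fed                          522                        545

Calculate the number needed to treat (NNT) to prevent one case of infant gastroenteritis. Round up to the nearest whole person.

4

Risk in treated group = 447/2683 = 0.16660; risk in control = 522/1067 = 0.48922.
Absolute risk reduction = 0.48922 − 0.16660 = 0.32262
NNT = 1 / ARR = 1 / 0.32262 = 3.100 → round up → 4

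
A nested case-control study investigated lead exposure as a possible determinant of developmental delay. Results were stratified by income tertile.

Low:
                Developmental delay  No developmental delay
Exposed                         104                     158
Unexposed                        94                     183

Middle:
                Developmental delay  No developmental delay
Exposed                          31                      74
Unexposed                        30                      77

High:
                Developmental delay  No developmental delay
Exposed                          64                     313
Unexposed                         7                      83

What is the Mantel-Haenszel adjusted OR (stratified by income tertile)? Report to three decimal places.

OR_MH = Σ(aᵢdᵢ/nᵢ) / Σ(bᵢcᵢ/nᵢ), where nᵢ is the stratum total.
Stratum 1 (Low): n = 539; a·d/n = 104·183/539 = 35.3098; b·c/n = 158·94/539 = 27.5547
Stratum 2 (Middle): n = 212; a·d/n = 31·77/212 = 11.2594; b·c/n = 74·30/212 = 10.4717
Stratum 3 (High): n = 467; a·d/n = 64·83/467 = 11.3747; b·c/n = 313·7/467 = 4.6916
OR_MH = (35.3098 + 11.2594 + 11.3747) / (27.5547 + 10.4717 + 4.6916) = 57.9440 / 42.7181 = 1.35643

1.356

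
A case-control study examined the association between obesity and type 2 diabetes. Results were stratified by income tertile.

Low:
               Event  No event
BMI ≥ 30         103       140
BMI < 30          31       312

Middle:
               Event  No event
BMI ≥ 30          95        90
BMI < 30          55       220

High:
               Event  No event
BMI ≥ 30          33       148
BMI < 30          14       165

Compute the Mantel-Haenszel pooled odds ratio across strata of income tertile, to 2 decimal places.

OR_MH = Σ(aᵢdᵢ/nᵢ) / Σ(bᵢcᵢ/nᵢ), where nᵢ is the stratum total.
Stratum 1 (Low): n = 586; a·d/n = 103·312/586 = 54.8396; b·c/n = 140·31/586 = 7.4061
Stratum 2 (Middle): n = 460; a·d/n = 95·220/460 = 45.4348; b·c/n = 90·55/460 = 10.7609
Stratum 3 (High): n = 360; a·d/n = 33·165/360 = 15.1250; b·c/n = 148·14/360 = 5.7556
OR_MH = (54.8396 + 45.4348 + 15.1250) / (7.4061 + 10.7609 + 5.7556) = 115.3994 / 23.9226 = 4.82387

4.82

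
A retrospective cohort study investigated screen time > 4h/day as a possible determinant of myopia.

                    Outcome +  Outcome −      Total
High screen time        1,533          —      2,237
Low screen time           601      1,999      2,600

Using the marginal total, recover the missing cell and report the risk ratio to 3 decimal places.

2.965

The missing cell is in the exposed row: 2237 − 1533 = 704.
So a = 1533, b = 704, c = 601, d = 1999.
RR = [a/(a+b)] / [c/(c+d)] = (1533/2237) / (601/2600) = 0.68529/0.23115 = 2.96466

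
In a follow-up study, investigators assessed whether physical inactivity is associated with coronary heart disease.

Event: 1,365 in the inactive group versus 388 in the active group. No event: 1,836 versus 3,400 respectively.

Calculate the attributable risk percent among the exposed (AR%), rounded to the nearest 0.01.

75.98

From the description: a = 1365, b = 1836, c = 388, d = 3400.
Risk in exposed = 1365/3201 = 0.42643; risk in unexposed = 388/3788 = 0.10243.
RR = 0.42643/0.10243 = 4.16318
AR% = (RR − 1)/RR × 100 = (4.16318 − 1)/4.16318 × 100 = 75.9799%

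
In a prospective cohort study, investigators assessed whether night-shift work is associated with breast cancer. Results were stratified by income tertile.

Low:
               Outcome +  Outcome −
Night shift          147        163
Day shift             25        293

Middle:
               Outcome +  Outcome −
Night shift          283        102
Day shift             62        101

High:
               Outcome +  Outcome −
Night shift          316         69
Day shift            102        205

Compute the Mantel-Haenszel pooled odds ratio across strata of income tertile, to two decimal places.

7.60

OR_MH = Σ(aᵢdᵢ/nᵢ) / Σ(bᵢcᵢ/nᵢ), where nᵢ is the stratum total.
Stratum 1 (Low): n = 628; a·d/n = 147·293/628 = 68.5844; b·c/n = 163·25/628 = 6.4889
Stratum 2 (Middle): n = 548; a·d/n = 283·101/548 = 52.1588; b·c/n = 102·62/548 = 11.5401
Stratum 3 (High): n = 692; a·d/n = 316·205/692 = 93.6127; b·c/n = 69·102/692 = 10.1705
OR_MH = (68.5844 + 52.1588 + 93.6127) / (6.4889 + 11.5401 + 10.1705) = 214.3559 / 28.1995 = 7.60140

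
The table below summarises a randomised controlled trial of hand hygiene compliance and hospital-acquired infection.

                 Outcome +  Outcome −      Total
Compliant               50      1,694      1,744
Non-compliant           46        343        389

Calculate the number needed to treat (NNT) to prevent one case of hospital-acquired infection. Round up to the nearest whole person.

Risk in treated group = 50/1744 = 0.02867; risk in control = 46/389 = 0.11825.
Absolute risk reduction = 0.11825 − 0.02867 = 0.08958
NNT = 1 / ARR = 1 / 0.08958 = 11.163 → round up → 12

12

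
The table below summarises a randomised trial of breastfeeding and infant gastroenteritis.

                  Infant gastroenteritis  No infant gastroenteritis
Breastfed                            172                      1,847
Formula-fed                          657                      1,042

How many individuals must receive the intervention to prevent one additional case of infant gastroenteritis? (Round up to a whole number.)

Risk in treated group = 172/2019 = 0.08519; risk in control = 657/1699 = 0.38670.
Absolute risk reduction = 0.38670 − 0.08519 = 0.30151
NNT = 1 / ARR = 1 / 0.30151 = 3.317 → round up → 4

4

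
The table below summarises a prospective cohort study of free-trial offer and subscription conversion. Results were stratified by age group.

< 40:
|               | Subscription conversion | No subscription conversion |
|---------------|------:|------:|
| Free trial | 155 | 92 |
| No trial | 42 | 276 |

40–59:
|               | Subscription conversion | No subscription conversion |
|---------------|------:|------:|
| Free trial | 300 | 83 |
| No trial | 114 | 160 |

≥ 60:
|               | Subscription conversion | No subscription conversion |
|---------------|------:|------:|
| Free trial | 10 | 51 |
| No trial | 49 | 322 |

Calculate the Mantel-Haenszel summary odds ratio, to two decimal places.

OR_MH = Σ(aᵢdᵢ/nᵢ) / Σ(bᵢcᵢ/nᵢ), where nᵢ is the stratum total.
Stratum 1 (< 40): n = 565; a·d/n = 155·276/565 = 75.7168; b·c/n = 92·42/565 = 6.8389
Stratum 2 (40–59): n = 657; a·d/n = 300·160/657 = 73.0594; b·c/n = 83·114/657 = 14.4018
Stratum 3 (≥ 60): n = 432; a·d/n = 10·322/432 = 7.4537; b·c/n = 51·49/432 = 5.7847
OR_MH = (75.7168 + 73.0594 + 7.4537) / (6.8389 + 14.4018 + 5.7847) = 156.2299 / 27.0255 = 5.78083

5.78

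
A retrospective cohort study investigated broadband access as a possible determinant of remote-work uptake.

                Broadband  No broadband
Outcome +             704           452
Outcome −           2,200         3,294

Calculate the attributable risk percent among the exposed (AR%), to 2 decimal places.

50.23

Reading the table with exposure as columns: a = 704 (Broadband, case), b = 2200 (Broadband, non-case), c = 452 (No broadband, case), d = 3294.
Risk in exposed = 704/2904 = 0.24242; risk in unexposed = 452/3746 = 0.12066.
RR = 0.24242/0.12066 = 2.00912
AR% = (RR − 1)/RR × 100 = (2.00912 − 1)/2.00912 × 100 = 50.2269%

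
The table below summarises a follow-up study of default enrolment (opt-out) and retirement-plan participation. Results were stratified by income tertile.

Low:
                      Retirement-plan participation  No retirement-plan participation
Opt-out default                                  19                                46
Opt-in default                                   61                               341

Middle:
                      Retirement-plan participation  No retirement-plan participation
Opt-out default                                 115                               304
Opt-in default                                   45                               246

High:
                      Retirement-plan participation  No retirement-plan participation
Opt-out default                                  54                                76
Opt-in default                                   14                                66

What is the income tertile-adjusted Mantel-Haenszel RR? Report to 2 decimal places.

RR_MH = Σ(aᵢ·n₀ᵢ/nᵢ) / Σ(cᵢ·n₁ᵢ/nᵢ), with n₁ᵢ = aᵢ+bᵢ (exposed), n₀ᵢ = cᵢ+dᵢ (unexposed), nᵢ = n₁ᵢ+n₀ᵢ.
Stratum 1 (Low): n₁ = 65, n₀ = 402, n = 467; a·n₀/n = 19·402/467 = 16.3555; c·n₁/n = 61·65/467 = 8.4904
Stratum 2 (Middle): n₁ = 419, n₀ = 291, n = 710; a·n₀/n = 115·291/710 = 47.1338; c·n₁/n = 45·419/710 = 26.5563
Stratum 3 (High): n₁ = 130, n₀ = 80, n = 210; a·n₀/n = 54·80/210 = 20.5714; c·n₁/n = 14·130/210 = 8.6667
RR_MH = (16.3555 + 47.1338 + 20.5714) / (8.4904 + 26.5563 + 8.6667) = 84.0607 / 43.7134 = 1.92300

1.92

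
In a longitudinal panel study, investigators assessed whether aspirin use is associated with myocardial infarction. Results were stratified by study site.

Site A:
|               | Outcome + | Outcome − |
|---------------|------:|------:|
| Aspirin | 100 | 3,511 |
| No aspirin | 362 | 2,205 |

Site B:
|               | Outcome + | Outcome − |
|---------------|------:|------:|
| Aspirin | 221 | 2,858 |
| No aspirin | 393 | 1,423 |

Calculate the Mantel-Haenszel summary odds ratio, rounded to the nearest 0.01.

0.23

OR_MH = Σ(aᵢdᵢ/nᵢ) / Σ(bᵢcᵢ/nᵢ), where nᵢ is the stratum total.
Stratum 1 (Site A): n = 6178; a·d/n = 100·2205/6178 = 35.6912; b·c/n = 3511·362/6178 = 205.7271
Stratum 2 (Site B): n = 4895; a·d/n = 221·1423/4895 = 64.2458; b·c/n = 2858·393/4895 = 229.4574
OR_MH = (35.6912 + 64.2458) / (205.7271 + 229.4574) = 99.9369 / 435.1845 = 0.22964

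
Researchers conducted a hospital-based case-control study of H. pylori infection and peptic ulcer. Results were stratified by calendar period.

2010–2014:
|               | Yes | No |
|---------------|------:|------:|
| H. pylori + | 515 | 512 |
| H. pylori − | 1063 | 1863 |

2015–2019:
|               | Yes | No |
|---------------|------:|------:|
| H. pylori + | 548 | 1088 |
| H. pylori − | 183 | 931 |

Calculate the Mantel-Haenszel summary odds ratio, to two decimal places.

2.04

OR_MH = Σ(aᵢdᵢ/nᵢ) / Σ(bᵢcᵢ/nᵢ), where nᵢ is the stratum total.
Stratum 1 (2010–2014): n = 3953; a·d/n = 515·1863/3953 = 242.7131; b·c/n = 512·1063/3953 = 137.6818
Stratum 2 (2015–2019): n = 2750; a·d/n = 548·931/2750 = 185.5229; b·c/n = 1088·183/2750 = 72.4015
OR_MH = (242.7131 + 185.5229) / (137.6818 + 72.4015) = 428.2360 / 210.0832 = 2.03841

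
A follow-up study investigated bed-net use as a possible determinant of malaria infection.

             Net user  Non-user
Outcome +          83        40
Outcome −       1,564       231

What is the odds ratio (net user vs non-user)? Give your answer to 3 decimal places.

0.306

Reading the table with exposure as columns: a = 83 (Net user, case), b = 1564 (Net user, non-case), c = 40 (Non-user, case), d = 231.
OR = (a·d)/(b·c) = (83 × 231) / (1564 × 40) = 19173 / 62560 = 0.30647
Exposure is associated with lower odds of malaria infection (OR = 0.31 < 1).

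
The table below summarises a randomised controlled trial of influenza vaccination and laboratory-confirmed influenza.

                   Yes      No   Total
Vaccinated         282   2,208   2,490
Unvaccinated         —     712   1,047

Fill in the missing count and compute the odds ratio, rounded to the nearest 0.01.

The missing cell is in the unexposed row: 1047 − 712 = 335.
So a = 282, b = 2208, c = 335, d = 712.
OR = (a·d)/(b·c) = (282 × 712) / (2208 × 335) = 200784 / 739680 = 0.27145

0.27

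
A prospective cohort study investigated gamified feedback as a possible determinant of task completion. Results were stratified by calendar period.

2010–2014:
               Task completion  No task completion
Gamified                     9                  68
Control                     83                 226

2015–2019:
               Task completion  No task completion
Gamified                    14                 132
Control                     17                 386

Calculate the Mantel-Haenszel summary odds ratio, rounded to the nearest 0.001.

OR_MH = Σ(aᵢdᵢ/nᵢ) / Σ(bᵢcᵢ/nᵢ), where nᵢ is the stratum total.
Stratum 1 (2010–2014): n = 386; a·d/n = 9·226/386 = 5.2694; b·c/n = 68·83/386 = 14.6218
Stratum 2 (2015–2019): n = 549; a·d/n = 14·386/549 = 9.8434; b·c/n = 132·17/549 = 4.0874
OR_MH = (5.2694 + 9.8434) / (14.6218 + 4.0874) = 15.1128 / 18.7092 = 0.80777

0.808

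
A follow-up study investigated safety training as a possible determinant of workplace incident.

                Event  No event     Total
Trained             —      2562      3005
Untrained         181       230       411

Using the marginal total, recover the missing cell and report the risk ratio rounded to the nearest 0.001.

The missing cell is in the exposed row: 3005 − 2562 = 443.
So a = 443, b = 2562, c = 181, d = 230.
RR = [a/(a+b)] / [c/(c+d)] = (443/3005) / (181/411) = 0.14742/0.44039 = 0.33475

0.335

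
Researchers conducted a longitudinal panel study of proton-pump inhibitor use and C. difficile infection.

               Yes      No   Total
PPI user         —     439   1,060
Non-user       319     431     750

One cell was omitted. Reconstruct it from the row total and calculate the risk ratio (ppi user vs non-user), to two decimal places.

The missing cell is in the exposed row: 1060 − 439 = 621.
So a = 621, b = 439, c = 319, d = 431.
RR = [a/(a+b)] / [c/(c+d)] = (621/1060) / (319/750) = 0.58585/0.42533 = 1.37739

1.38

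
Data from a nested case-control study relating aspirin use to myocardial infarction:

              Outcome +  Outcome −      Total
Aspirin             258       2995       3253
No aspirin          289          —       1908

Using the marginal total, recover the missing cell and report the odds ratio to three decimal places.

0.483

The missing cell is in the unexposed row: 1908 − 289 = 1619.
So a = 258, b = 2995, c = 289, d = 1619.
OR = (a·d)/(b·c) = (258 × 1619) / (2995 × 289) = 417702 / 865555 = 0.48258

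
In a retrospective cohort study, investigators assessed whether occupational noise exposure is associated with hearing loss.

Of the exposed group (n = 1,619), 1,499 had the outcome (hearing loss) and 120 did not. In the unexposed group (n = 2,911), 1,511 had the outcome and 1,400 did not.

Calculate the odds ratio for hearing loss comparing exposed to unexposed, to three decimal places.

From the description: a = 1499, b = 120, c = 1511, d = 1400.
OR = (a·d)/(b·c) = (1499 × 1400) / (120 × 1511) = 2098600 / 181320 = 11.57401
The odds of hearing loss are about 11.57 times as high in the exposed group.

11.574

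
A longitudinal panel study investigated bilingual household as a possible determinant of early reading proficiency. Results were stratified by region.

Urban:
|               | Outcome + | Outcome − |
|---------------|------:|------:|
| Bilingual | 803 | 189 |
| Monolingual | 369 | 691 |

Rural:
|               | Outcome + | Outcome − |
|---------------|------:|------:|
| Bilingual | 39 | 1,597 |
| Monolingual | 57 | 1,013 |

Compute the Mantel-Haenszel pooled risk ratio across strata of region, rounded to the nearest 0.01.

RR_MH = Σ(aᵢ·n₀ᵢ/nᵢ) / Σ(cᵢ·n₁ᵢ/nᵢ), with n₁ᵢ = aᵢ+bᵢ (exposed), n₀ᵢ = cᵢ+dᵢ (unexposed), nᵢ = n₁ᵢ+n₀ᵢ.
Stratum 1 (Urban): n₁ = 992, n₀ = 1060, n = 2052; a·n₀/n = 803·1060/2052 = 414.8051; c·n₁/n = 369·992/2052 = 178.3860
Stratum 2 (Rural): n₁ = 1636, n₀ = 1070, n = 2706; a·n₀/n = 39·1070/2706 = 15.4213; c·n₁/n = 57·1636/2706 = 34.4612
RR_MH = (414.8051 + 15.4213) / (178.3860 + 34.4612) = 430.2264 / 212.8472 = 2.02129

2.02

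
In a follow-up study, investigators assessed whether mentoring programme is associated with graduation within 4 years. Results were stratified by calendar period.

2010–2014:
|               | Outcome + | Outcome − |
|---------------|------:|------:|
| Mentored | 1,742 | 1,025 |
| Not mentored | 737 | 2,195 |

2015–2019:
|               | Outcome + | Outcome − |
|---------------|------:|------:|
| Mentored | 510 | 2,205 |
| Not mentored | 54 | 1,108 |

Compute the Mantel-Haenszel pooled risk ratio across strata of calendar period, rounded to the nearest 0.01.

RR_MH = Σ(aᵢ·n₀ᵢ/nᵢ) / Σ(cᵢ·n₁ᵢ/nᵢ), with n₁ᵢ = aᵢ+bᵢ (exposed), n₀ᵢ = cᵢ+dᵢ (unexposed), nᵢ = n₁ᵢ+n₀ᵢ.
Stratum 1 (2010–2014): n₁ = 2767, n₀ = 2932, n = 5699; a·n₀/n = 1742·2932/5699 = 896.2176; c·n₁/n = 737·2767/5699 = 357.8310
Stratum 2 (2015–2019): n₁ = 2715, n₀ = 1162, n = 3877; a·n₀/n = 510·1162/3877 = 152.8553; c·n₁/n = 54·2715/3877 = 37.8153
RR_MH = (896.2176 + 152.8553) / (357.8310 + 37.8153) = 1049.0729 / 395.6463 = 2.65154

2.65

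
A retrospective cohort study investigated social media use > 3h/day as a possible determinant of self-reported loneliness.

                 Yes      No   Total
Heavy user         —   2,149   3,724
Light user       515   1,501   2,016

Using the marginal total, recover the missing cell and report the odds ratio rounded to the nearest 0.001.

The missing cell is in the exposed row: 3724 − 2149 = 1575.
So a = 1575, b = 2149, c = 515, d = 1501.
OR = (a·d)/(b·c) = (1575 × 1501) / (2149 × 515) = 2364075 / 1106735 = 2.13608

2.136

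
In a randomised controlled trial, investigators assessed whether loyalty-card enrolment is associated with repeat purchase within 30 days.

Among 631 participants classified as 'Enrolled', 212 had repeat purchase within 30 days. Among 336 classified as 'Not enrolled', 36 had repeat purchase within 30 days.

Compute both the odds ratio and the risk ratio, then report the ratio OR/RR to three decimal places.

From the description: a = 212, b = 419, c = 36, d = 300.
OR = (212·300)/(419·36) = 63600/15084 = 4.21639
Risk in exposed = 212/631 = 0.33597; risk in unexposed = 36/336 = 0.10714; RR = 3.13576
OR/RR = 4.21639 / 3.13576 = 1.34461
The outcome is not rare, so the OR lies further from 1 than the RR.

1.345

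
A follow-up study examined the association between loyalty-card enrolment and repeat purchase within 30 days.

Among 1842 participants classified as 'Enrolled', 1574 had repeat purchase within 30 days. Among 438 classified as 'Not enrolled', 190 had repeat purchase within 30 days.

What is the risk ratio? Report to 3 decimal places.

From the description: a = 1574, b = 268, c = 190, d = 248.
Risk in exposed = 1574/1842 = 0.85451; risk in unexposed = 190/438 = 0.43379.
RR = 0.85451 / 0.43379 = 1.96986
The risk among the exposed is 1.97 times that among the unexposed.

1.970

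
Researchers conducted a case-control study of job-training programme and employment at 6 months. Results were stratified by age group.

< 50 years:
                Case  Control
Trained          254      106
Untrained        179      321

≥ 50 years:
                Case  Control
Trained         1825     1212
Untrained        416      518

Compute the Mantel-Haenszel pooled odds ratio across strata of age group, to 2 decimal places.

OR_MH = Σ(aᵢdᵢ/nᵢ) / Σ(bᵢcᵢ/nᵢ), where nᵢ is the stratum total.
Stratum 1 (< 50 years): n = 860; a·d/n = 254·321/860 = 94.8070; b·c/n = 106·179/860 = 22.0628
Stratum 2 (≥ 50 years): n = 3971; a·d/n = 1825·518/3971 = 238.0635; b·c/n = 1212·416/3971 = 126.9685
OR_MH = (94.8070 + 238.0635) / (22.0628 + 126.9685) = 332.8704 / 149.0313 = 2.23356

2.23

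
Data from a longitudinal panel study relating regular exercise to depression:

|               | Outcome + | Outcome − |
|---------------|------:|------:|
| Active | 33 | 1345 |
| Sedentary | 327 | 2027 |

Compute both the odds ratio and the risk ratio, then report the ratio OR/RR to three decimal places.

0.882

Cells: a = 33, b = 1345, c = 327, d = 2027.
OR = (33·2027)/(1345·327) = 66891/439815 = 0.15209
Risk in exposed = 33/1378 = 0.02395; risk in unexposed = 327/2354 = 0.13891; RR = 0.17239
OR/RR = 0.15209 / 0.17239 = 0.88221
The outcome is not rare, so the OR lies further from 1 than the RR.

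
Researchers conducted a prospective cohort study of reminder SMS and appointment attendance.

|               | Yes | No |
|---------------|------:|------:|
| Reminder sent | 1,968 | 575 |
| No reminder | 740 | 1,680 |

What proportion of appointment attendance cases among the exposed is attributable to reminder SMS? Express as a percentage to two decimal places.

Cells: a = 1968, b = 575, c = 740, d = 1680.
Risk in exposed = 1968/2543 = 0.77389; risk in unexposed = 740/2420 = 0.30579.
RR = 0.77389/0.30579 = 2.53083
AR% = (RR − 1)/RR × 100 = (2.53083 − 1)/2.53083 × 100 = 60.4872%

60.49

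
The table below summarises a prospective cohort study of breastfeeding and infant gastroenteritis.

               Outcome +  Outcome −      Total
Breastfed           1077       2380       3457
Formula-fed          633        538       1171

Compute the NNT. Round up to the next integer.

Risk in treated group = 1077/3457 = 0.31154; risk in control = 633/1171 = 0.54056.
Absolute risk reduction = 0.54056 − 0.31154 = 0.22902
NNT = 1 / ARR = 1 / 0.22902 = 4.366 → round up → 5

5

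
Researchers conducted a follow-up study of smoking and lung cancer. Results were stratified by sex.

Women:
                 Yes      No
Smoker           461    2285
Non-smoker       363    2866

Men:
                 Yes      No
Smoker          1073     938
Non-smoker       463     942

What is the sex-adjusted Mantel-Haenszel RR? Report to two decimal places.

1.57

RR_MH = Σ(aᵢ·n₀ᵢ/nᵢ) / Σ(cᵢ·n₁ᵢ/nᵢ), with n₁ᵢ = aᵢ+bᵢ (exposed), n₀ᵢ = cᵢ+dᵢ (unexposed), nᵢ = n₁ᵢ+n₀ᵢ.
Stratum 1 (Women): n₁ = 2746, n₀ = 3229, n = 5975; a·n₀/n = 461·3229/5975 = 249.1329; c·n₁/n = 363·2746/5975 = 166.8281
Stratum 2 (Men): n₁ = 2011, n₀ = 1405, n = 3416; a·n₀/n = 1073·1405/3416 = 441.3246; c·n₁/n = 463·2011/3416 = 272.5682
RR_MH = (249.1329 + 441.3246) / (166.8281 + 272.5682) = 690.4575 / 439.3963 = 1.57138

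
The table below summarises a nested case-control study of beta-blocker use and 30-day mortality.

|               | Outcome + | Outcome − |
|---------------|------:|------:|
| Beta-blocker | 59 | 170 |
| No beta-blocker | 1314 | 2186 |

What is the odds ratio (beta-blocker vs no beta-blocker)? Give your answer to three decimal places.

Cells: a = 59, b = 170, c = 1314, d = 2186.
OR = (a·d)/(b·c) = (59 × 2186) / (170 × 1314) = 128974 / 223380 = 0.57737
Exposure is associated with lower odds of 30-day mortality (OR = 0.58 < 1).

0.577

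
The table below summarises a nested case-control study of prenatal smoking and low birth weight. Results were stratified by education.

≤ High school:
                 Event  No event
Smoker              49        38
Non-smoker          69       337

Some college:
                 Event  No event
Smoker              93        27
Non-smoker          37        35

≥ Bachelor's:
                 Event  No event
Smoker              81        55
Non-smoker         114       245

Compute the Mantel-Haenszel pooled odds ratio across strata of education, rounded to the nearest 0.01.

OR_MH = Σ(aᵢdᵢ/nᵢ) / Σ(bᵢcᵢ/nᵢ), where nᵢ is the stratum total.
Stratum 1 (≤ High school): n = 493; a·d/n = 49·337/493 = 33.4949; b·c/n = 38·69/493 = 5.3185
Stratum 2 (Some college): n = 192; a·d/n = 93·35/192 = 16.9531; b·c/n = 27·37/192 = 5.2031
Stratum 3 (≥ Bachelor's): n = 495; a·d/n = 81·245/495 = 40.0909; b·c/n = 55·114/495 = 12.6667
OR_MH = (33.4949 + 16.9531 + 40.0909) / (5.3185 + 5.2031 + 12.6667) = 90.5390 / 23.1883 = 3.90452

3.90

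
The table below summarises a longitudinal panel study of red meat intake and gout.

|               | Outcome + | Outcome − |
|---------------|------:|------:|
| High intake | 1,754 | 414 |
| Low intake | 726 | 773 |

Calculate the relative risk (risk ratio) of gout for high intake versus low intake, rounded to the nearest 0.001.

1.670

Cells: a = 1754, b = 414, c = 726, d = 773.
Risk in exposed = 1754/2168 = 0.80904; risk in unexposed = 726/1499 = 0.48432.
RR = 0.80904 / 0.48432 = 1.67046
The risk among the exposed is 1.67 times that among the unexposed.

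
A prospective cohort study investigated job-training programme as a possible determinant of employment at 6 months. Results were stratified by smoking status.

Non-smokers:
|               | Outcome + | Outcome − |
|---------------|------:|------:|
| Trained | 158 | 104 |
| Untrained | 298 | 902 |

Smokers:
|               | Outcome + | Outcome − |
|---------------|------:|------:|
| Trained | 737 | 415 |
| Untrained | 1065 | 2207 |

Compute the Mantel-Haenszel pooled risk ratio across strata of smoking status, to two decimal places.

2.04

RR_MH = Σ(aᵢ·n₀ᵢ/nᵢ) / Σ(cᵢ·n₁ᵢ/nᵢ), with n₁ᵢ = aᵢ+bᵢ (exposed), n₀ᵢ = cᵢ+dᵢ (unexposed), nᵢ = n₁ᵢ+n₀ᵢ.
Stratum 1 (Non-smokers): n₁ = 262, n₀ = 1200, n = 1462; a·n₀/n = 158·1200/1462 = 129.6854; c·n₁/n = 298·262/1462 = 53.4036
Stratum 2 (Smokers): n₁ = 1152, n₀ = 3272, n = 4424; a·n₀/n = 737·3272/4424 = 545.0868; c·n₁/n = 1065·1152/4424 = 277.3237
RR_MH = (129.6854 + 545.0868) / (53.4036 + 277.3237) = 674.7722 / 330.7272 = 2.04027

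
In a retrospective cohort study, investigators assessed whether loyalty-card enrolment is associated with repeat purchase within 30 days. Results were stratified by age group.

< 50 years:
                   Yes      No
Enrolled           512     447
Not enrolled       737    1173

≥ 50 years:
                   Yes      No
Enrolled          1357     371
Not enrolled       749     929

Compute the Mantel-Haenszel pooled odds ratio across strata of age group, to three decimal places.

OR_MH = Σ(aᵢdᵢ/nᵢ) / Σ(bᵢcᵢ/nᵢ), where nᵢ is the stratum total.
Stratum 1 (< 50 years): n = 2869; a·d/n = 512·1173/2869 = 209.3329; b·c/n = 447·737/2869 = 114.8271
Stratum 2 (≥ 50 years): n = 3406; a·d/n = 1357·929/3406 = 370.1271; b·c/n = 371·749/3406 = 81.5851
OR_MH = (209.3329 + 370.1271) / (114.8271 + 81.5851) = 579.4600 / 196.4123 = 2.95022

2.950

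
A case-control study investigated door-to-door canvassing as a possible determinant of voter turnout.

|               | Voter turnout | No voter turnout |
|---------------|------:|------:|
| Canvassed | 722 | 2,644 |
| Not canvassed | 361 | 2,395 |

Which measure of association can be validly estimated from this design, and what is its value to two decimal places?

1.81

Cells: a = 722, b = 2644, c = 361, d = 2395.
This is a case-control study: participants were sampled on outcome status, so risks in the source population cannot be estimated directly — relative risk is not valid here. The odds ratio is the appropriate measure.
OR = (a·d)/(b·c) = (722 × 2395) / (2644 × 361) = 1729190 / 954484 = 1.81165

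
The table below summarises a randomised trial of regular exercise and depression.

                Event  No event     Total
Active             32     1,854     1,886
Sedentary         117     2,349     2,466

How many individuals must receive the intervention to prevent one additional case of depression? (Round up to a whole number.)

Risk in treated group = 32/1886 = 0.01697; risk in control = 117/2466 = 0.04745.
Absolute risk reduction = 0.04745 − 0.01697 = 0.03048
NNT = 1 / ARR = 1 / 0.03048 = 32.810 → round up → 33

33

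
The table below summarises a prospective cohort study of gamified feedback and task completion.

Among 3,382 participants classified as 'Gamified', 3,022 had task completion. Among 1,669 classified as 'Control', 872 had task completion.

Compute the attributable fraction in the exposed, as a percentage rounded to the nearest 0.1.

41.5

From the description: a = 3022, b = 360, c = 872, d = 797.
Risk in exposed = 3022/3382 = 0.89355; risk in unexposed = 872/1669 = 0.52247.
RR = 0.89355/0.52247 = 1.71025
AR% = (RR − 1)/RR × 100 = (1.71025 − 1)/1.71025 × 100 = 41.5292%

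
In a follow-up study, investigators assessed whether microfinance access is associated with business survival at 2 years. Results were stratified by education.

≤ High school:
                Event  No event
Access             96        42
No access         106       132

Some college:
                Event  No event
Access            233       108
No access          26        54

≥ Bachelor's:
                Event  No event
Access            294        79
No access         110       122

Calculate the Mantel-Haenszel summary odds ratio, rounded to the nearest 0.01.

3.74

OR_MH = Σ(aᵢdᵢ/nᵢ) / Σ(bᵢcᵢ/nᵢ), where nᵢ is the stratum total.
Stratum 1 (≤ High school): n = 376; a·d/n = 96·132/376 = 33.7021; b·c/n = 42·106/376 = 11.8404
Stratum 2 (Some college): n = 421; a·d/n = 233·54/421 = 29.8860; b·c/n = 108·26/421 = 6.6698
Stratum 3 (≥ Bachelor's): n = 605; a·d/n = 294·122/605 = 59.2860; b·c/n = 79·110/605 = 14.3636
OR_MH = (33.7021 + 29.8860 + 59.2860) / (11.8404 + 6.6698 + 14.3636) = 122.8741 / 32.8739 = 3.73774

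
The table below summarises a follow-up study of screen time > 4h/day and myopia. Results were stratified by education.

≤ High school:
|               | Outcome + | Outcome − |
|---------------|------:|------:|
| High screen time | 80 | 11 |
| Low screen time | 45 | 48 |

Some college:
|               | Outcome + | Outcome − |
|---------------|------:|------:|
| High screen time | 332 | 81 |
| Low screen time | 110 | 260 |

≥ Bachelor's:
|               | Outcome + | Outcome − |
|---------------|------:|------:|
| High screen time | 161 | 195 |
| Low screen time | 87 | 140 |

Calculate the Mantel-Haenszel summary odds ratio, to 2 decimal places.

3.93

OR_MH = Σ(aᵢdᵢ/nᵢ) / Σ(bᵢcᵢ/nᵢ), where nᵢ is the stratum total.
Stratum 1 (≤ High school): n = 184; a·d/n = 80·48/184 = 20.8696; b·c/n = 11·45/184 = 2.6902
Stratum 2 (Some college): n = 783; a·d/n = 332·260/783 = 110.2427; b·c/n = 81·110/783 = 11.3793
Stratum 3 (≥ Bachelor's): n = 583; a·d/n = 161·140/583 = 38.6621; b·c/n = 195·87/583 = 29.0995
OR_MH = (20.8696 + 110.2427 + 38.6621) / (2.6902 + 11.3793 + 29.0995) = 169.7743 / 43.1690 = 3.93278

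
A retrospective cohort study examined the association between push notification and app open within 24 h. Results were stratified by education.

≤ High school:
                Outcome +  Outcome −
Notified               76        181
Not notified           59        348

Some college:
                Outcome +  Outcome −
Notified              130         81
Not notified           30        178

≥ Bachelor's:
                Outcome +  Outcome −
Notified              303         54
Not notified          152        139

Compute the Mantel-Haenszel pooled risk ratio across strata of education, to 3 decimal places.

2.031

RR_MH = Σ(aᵢ·n₀ᵢ/nᵢ) / Σ(cᵢ·n₁ᵢ/nᵢ), with n₁ᵢ = aᵢ+bᵢ (exposed), n₀ᵢ = cᵢ+dᵢ (unexposed), nᵢ = n₁ᵢ+n₀ᵢ.
Stratum 1 (≤ High school): n₁ = 257, n₀ = 407, n = 664; a·n₀/n = 76·407/664 = 46.5843; c·n₁/n = 59·257/664 = 22.8358
Stratum 2 (Some college): n₁ = 211, n₀ = 208, n = 419; a·n₀/n = 130·208/419 = 64.5346; c·n₁/n = 30·211/419 = 15.1074
Stratum 3 (≥ Bachelor's): n₁ = 357, n₀ = 291, n = 648; a·n₀/n = 303·291/648 = 136.0694; c·n₁/n = 152·357/648 = 83.7407
RR_MH = (46.5843 + 64.5346 + 136.0694) / (22.8358 + 15.1074 + 83.7407) = 247.1884 / 121.6840 = 2.03140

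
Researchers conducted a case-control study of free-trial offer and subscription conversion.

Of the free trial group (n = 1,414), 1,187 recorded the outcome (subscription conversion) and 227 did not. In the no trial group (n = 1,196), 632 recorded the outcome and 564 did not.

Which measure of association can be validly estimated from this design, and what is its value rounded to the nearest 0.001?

4.666

From the description: a = 1187, b = 227, c = 632, d = 564.
This is a case-control study: participants were sampled on outcome status, so risks in the source population cannot be estimated directly — relative risk is not valid here. The odds ratio is the appropriate measure.
OR = (a·d)/(b·c) = (1187 × 564) / (227 × 632) = 669468 / 143464 = 4.66645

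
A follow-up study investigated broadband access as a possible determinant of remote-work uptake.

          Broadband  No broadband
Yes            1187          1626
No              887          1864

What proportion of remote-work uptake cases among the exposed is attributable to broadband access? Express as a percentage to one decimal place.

18.6

Reading the table with exposure as columns: a = 1187 (Broadband, case), b = 887 (Broadband, non-case), c = 1626 (No broadband, case), d = 1864.
Risk in exposed = 1187/2074 = 0.57232; risk in unexposed = 1626/3490 = 0.46590.
RR = 0.57232/0.46590 = 1.22842
AR% = (RR − 1)/RR × 100 = (1.22842 − 1)/1.22842 × 100 = 18.5946%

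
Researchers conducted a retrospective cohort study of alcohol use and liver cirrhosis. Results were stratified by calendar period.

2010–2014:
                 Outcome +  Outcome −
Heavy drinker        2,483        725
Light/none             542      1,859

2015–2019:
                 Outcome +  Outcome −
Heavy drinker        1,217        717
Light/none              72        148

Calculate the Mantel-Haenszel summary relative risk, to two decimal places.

RR_MH = Σ(aᵢ·n₀ᵢ/nᵢ) / Σ(cᵢ·n₁ᵢ/nᵢ), with n₁ᵢ = aᵢ+bᵢ (exposed), n₀ᵢ = cᵢ+dᵢ (unexposed), nᵢ = n₁ᵢ+n₀ᵢ.
Stratum 1 (2010–2014): n₁ = 3208, n₀ = 2401, n = 5609; a·n₀/n = 2483·2401/5609 = 1062.8781; c·n₁/n = 542·3208/5609 = 309.9904
Stratum 2 (2015–2019): n₁ = 1934, n₀ = 220, n = 2154; a·n₀/n = 1217·220/2154 = 124.2990; c·n₁/n = 72·1934/2154 = 64.6462
RR_MH = (1062.8781 + 124.2990) / (309.9904 + 64.6462) = 1187.1770 / 374.6366 = 3.16888

3.17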